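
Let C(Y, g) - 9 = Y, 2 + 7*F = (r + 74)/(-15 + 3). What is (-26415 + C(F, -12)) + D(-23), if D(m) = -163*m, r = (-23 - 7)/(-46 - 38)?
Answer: -8882003/392 ≈ -22658.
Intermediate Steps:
r = 5/14 (r = -30/(-84) = -30*(-1/84) = 5/14 ≈ 0.35714)
F = -459/392 (F = -2/7 + ((5/14 + 74)/(-15 + 3))/7 = -2/7 + ((1041/14)/(-12))/7 = -2/7 + ((1041/14)*(-1/12))/7 = -2/7 + (⅐)*(-347/56) = -2/7 - 347/392 = -459/392 ≈ -1.1709)
C(Y, g) = 9 + Y
(-26415 + C(F, -12)) + D(-23) = (-26415 + (9 - 459/392)) - 163*(-23) = (-26415 + 3069/392) + 3749 = -10351611/392 + 3749 = -8882003/392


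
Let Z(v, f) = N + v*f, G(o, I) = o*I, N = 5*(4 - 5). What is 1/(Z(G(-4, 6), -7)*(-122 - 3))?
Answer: -1/20375 ≈ -4.9080e-5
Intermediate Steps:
N = -5 (N = 5*(-1) = -5)
G(o, I) = I*o
Z(v, f) = -5 + f*v (Z(v, f) = -5 + v*f = -5 + f*v)
1/(Z(G(-4, 6), -7)*(-122 - 3)) = 1/((-5 - 42*(-4))*(-122 - 3)) = 1/((-5 - 7*(-24))*(-125)) = 1/((-5 + 168)*(-125)) = 1/(163*(-125)) = 1/(-20375) = -1/20375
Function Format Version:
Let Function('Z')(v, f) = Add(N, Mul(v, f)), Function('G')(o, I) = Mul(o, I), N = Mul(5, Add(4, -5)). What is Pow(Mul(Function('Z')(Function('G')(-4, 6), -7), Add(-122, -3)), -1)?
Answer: Rational(-1, 20375) ≈ -4.9080e-5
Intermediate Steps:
N = -5 (N = Mul(5, -1) = -5)
Function('G')(o, I) = Mul(I, o)
Function('Z')(v, f) = Add(-5, Mul(f, v)) (Function('Z')(v, f) = Add(-5, Mul(v, f)) = Add(-5, Mul(f, v)))
Pow(Mul(Function('Z')(Function('G')(-4, 6), -7), Add(-122, -3)), -1) = Pow(Mul(Add(-5, Mul(-7, Mul(6, -4))), Add(-122, -3)), -1) = Pow(Mul(Add(-5, Mul(-7, -24)), -125), -1) = Pow(Mul(Add(-5, 168), -125), -1) = Pow(Mul(163, -125), -1) = Pow(-20375, -1) = Rational(-1, 20375)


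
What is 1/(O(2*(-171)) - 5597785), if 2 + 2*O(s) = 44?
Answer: -1/5597764 ≈ -1.7864e-7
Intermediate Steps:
O(s) = 21 (O(s) = -1 + (½)*44 = -1 + 22 = 21)
1/(O(2*(-171)) - 5597785) = 1/(21 - 5597785) = 1/(-5597764) = -1/5597764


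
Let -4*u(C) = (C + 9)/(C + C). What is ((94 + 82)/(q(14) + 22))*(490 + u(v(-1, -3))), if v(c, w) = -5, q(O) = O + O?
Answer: 215644/125 ≈ 1725.2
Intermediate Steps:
q(O) = 2*O
u(C) = -(9 + C)/(8*C) (u(C) = -(C + 9)/(4*(C + C)) = -(9 + C)/(4*(2*C)) = -(9 + C)*1/(2*C)/4 = -(9 + C)/(8*C))
((94 + 82)/(q(14) + 22))*(490 + u(v(-1, -3))) = ((94 + 82)/(2*14 + 22))*(490 + (⅛)*(-9 - 1*(-5))/(-5)) = (176/(28 + 22))*(490 + (⅛)*(-⅕)*(-9 + 5)) = (176/50)*(490 + (⅛)*(-⅕)*(-4)) = (176*(1/50))*(490 + ⅒) = (88/25)*(4901/10) = 215644/125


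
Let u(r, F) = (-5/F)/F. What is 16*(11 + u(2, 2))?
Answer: 156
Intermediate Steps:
u(r, F) = -5/F²
16*(11 + u(2, 2)) = 16*(11 - 5/2²) = 16*(11 - 5*¼) = 16*(11 - 5/4) = 16*(39/4) = 156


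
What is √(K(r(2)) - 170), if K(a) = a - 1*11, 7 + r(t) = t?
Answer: I*√186 ≈ 13.638*I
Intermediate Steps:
r(t) = -7 + t
K(a) = -11 + a (K(a) = a - 11 = -11 + a)
√(K(r(2)) - 170) = √((-11 + (-7 + 2)) - 170) = √((-11 - 5) - 170) = √(-16 - 170) = √(-186) = I*√186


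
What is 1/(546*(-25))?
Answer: -1/13650 ≈ -7.3260e-5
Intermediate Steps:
1/(546*(-25)) = 1/(-13650) = -1/13650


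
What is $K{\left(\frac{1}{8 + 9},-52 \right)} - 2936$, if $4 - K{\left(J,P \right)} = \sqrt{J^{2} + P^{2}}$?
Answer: $-2932 - \frac{\sqrt{781457}}{17} \approx -2984.0$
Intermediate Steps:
$K{\left(J,P \right)} = 4 - \sqrt{J^{2} + P^{2}}$
$K{\left(\frac{1}{8 + 9},-52 \right)} - 2936 = \left(4 - \sqrt{\left(\frac{1}{8 + 9}\right)^{2} + \left(-52\right)^{2}}\right) - 2936 = \left(4 - \sqrt{\left(\frac{1}{17}\right)^{2} + 2704}\right) - 2936 = \left(4 - \sqrt{\frac{1}{289} + 2704}\right) - 2936 = \left(4 - \sqrt{\frac{781457}{289}}\right) - 2936 = \left(4 - \frac{\sqrt{781457}}{17}\right) - 2936 = -2932 - \frac{\sqrt{781457}}{17}$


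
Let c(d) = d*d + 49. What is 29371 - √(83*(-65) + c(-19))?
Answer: 29371 - I*√4985 ≈ 29371.0 - 70.604*I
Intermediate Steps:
c(d) = 49 + d² (c(d) = d² + 49 = 49 + d²)
29371 - √(83*(-65) + c(-19)) = 29371 - √(83*(-65) + (49 + (-19)²)) = 29371 - √(-5395 + (49 + 361)) = 29371 - √(-5395 + 410) = 29371 - √(-4985) = 29371 - I*√4985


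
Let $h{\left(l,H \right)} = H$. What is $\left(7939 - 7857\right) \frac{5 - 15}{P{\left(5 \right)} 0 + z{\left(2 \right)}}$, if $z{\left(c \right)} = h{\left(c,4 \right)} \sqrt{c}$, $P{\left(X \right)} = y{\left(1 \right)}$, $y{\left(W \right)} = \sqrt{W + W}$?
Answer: $- \frac{205 \sqrt{2}}{2} \approx -144.96$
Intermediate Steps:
$y{\left(W \right)} = \sqrt{2} \sqrt{W}$ ($y{\left(W \right)} = \sqrt{2 W} = \sqrt{2} \sqrt{W}$)
$P{\left(X \right)} = \sqrt{2}$ ($P{\left(X \right)} = \sqrt{2} \sqrt{1} = \sqrt{2} \cdot 1 = \sqrt{2}$)
$z{\left(c \right)} = 4 \sqrt{c}$
$\left(7939 - 7857\right) \frac{5 - 15}{P{\left(5 \right)} 0 + z{\left(2 \right)}} = \left(7939 - 7857\right) \frac{5 - 15}{\sqrt{2} \cdot 0 + 4 \sqrt{2}} = \left(7939 - 7857\right) \left(- \frac{10}{0 + 4 \sqrt{2}}\right) = 82 \left(- \frac{10}{4 \sqrt{2}}\right) = 82 \left(- 10 \frac{\sqrt{2}}{8}\right) = 82 \left(- \frac{5 \sqrt{2}}{4}\right) = - \frac{205 \sqrt{2}}{2}$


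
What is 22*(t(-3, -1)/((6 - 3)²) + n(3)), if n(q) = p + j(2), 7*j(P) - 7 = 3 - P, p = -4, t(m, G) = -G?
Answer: -3806/63 ≈ -60.413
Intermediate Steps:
j(P) = 10/7 - P/7 (j(P) = 1 + (3 - P)/7 = 1 + (3/7 - P/7) = 10/7 - P/7)
n(q) = -20/7 (n(q) = -4 + (10/7 - ⅐*2) = -4 + (10/7 - 2/7) = -4 + 8/7 = -20/7)
22*(t(-3, -1)/((6 - 3)²) + n(3)) = 22*((-1*(-1))/((6 - 3)²) - 20/7) = 22*(1/3² - 20/7) = 22*(1/9 - 20/7) = 22*(1*(⅑) - 20/7) = 22*(⅑ - 20/7) = 22*(-173/63) = -3806/63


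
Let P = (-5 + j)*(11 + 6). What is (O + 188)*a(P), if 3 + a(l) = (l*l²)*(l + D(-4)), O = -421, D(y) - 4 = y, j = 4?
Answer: -19459694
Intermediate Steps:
D(y) = 4 + y
P = -17 (P = (-5 + 4)*(11 + 6) = -1*17 = -17)
a(l) = -3 + l⁴ (a(l) = -3 + (l*l²)*(l + (4 - 4)) = -3 + l³*(l + 0) = -3 + l³*l = -3 + l⁴)
(O + 188)*a(P) = (-421 + 188)*(-3 + (-17)⁴) = -233*(-3 + 83521) = -233*83518 = -19459694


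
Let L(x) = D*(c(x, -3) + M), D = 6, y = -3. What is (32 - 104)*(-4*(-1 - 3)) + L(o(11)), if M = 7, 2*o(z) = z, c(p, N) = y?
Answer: -1128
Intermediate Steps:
c(p, N) = -3
o(z) = z/2
L(x) = 24 (L(x) = 6*(-3 + 7) = 6*4 = 24)
(32 - 104)*(-4*(-1 - 3)) + L(o(11)) = (32 - 104)*(-4*(-1 - 3)) + 24 = -(-288)*(-4) + 24 = -72*16 + 24 = -1152 + 24 = -1128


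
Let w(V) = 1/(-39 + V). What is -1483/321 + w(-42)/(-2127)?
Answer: -85167100/18434709 ≈ -4.6199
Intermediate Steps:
-1483/321 + w(-42)/(-2127) = -1483/321 + 1/(-39 - 42*(-2127)) = -1483*1/321 - 1/2127/(-81) = -1483/321 - 1/81*(-1/2127) = -1483/321 + 1/172287 = -85167100/18434709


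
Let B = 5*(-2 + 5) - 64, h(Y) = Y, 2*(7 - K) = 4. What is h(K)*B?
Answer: -245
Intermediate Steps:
K = 5 (K = 7 - ½*4 = 7 - 2 = 5)
B = -49 (B = 5*3 - 64 = 15 - 64 = -49)
h(K)*B = 5*(-49) = -245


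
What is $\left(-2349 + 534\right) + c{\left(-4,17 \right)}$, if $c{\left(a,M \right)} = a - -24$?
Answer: $-1795$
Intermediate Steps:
$c{\left(a,M \right)} = 24 + a$ ($c{\left(a,M \right)} = a + 24 = 24 + a$)
$\left(-2349 + 534\right) + c{\left(-4,17 \right)} = \left(-2349 + 534\right) + \left(24 - 4\right) = -1815 + 20 = -1795$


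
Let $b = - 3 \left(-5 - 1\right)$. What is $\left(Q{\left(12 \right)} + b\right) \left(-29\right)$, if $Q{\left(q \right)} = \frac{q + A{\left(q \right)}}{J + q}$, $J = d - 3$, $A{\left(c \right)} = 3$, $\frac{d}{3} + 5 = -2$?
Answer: $- \frac{1943}{4} \approx -485.75$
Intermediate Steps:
$d = -21$ ($d = -15 + 3 \left(-2\right) = -15 - 6 = -21$)
$J = -24$ ($J = -21 - 3 = -24$)
$Q{\left(q \right)} = \frac{3 + q}{-24 + q}$ ($Q{\left(q \right)} = \frac{q + 3}{-24 + q} = \frac{3 + q}{-24 + q}$)
$b = 18$ ($b = \left(-3\right) \left(-6\right) = 18$)
$\left(Q{\left(12 \right)} + b\right) \left(-29\right) = \left(\frac{3 + 12}{-24 + 12} + 18\right) \left(-29\right) = \left(\frac{1}{-12} \cdot 15 + 18\right) \left(-29\right) = \left(\left(- \frac{1}{12}\right) 15 + 18\right) \left(-29\right) = \left(- \frac{5}{4} + 18\right) \left(-29\right) = \frac{67}{4} \left(-29\right) = - \frac{1943}{4}$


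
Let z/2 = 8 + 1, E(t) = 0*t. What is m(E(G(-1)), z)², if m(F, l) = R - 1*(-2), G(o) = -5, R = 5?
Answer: 49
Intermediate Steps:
E(t) = 0
z = 18 (z = 2*(8 + 1) = 2*9 = 18)
m(F, l) = 7 (m(F, l) = 5 - 1*(-2) = 5 + 2 = 7)
m(E(G(-1)), z)² = 7² = 49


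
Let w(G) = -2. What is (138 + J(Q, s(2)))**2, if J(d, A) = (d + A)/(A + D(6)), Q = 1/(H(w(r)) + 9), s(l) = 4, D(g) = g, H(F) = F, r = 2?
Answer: 93876721/4900 ≈ 19159.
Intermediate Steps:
Q = 1/7 (Q = 1/(-2 + 9) = 1/7 ≈ 0.14286)
J(d, A) = (A + d)/(6 + A) (J(d, A) = (d + A)/(A + 6) = (A + d)/(6 + A))
(138 + J(Q, s(2)))**2 = (138 + (4 + 1/7)/(6 + 4))**2 = (138 + (29/7)/10)**2 = (138 + (1/10)*(29/7))**2 = (138 + 29/70)**2 = (9689/70)**2 = 93876721/4900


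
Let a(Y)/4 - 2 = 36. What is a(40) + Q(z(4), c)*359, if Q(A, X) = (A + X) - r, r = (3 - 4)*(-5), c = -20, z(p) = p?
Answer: -7387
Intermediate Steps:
a(Y) = 152 (a(Y) = 8 + 4*36 = 8 + 144 = 152)
r = 5 (r = -1*(-5) = 5)
Q(A, X) = -5 + A + X (Q(A, X) = (A + X) - 1*5 = (A + X) - 5 = -5 + A + X)
a(40) + Q(z(4), c)*359 = 152 + (-5 + 4 - 20)*359 = 152 - 21*359 = 152 - 7539 = -7387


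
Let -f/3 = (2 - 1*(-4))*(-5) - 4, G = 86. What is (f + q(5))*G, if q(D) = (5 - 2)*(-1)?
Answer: 8514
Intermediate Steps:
f = 102 (f = -3*((2 - 1*(-4))*(-5) - 4) = -3*((2 + 4)*(-5) - 4) = -3*(6*(-5) - 4) = -3*(-30 - 4) = -3*(-34) = 102)
q(D) = -3 (q(D) = 3*(-1) = -3)
(f + q(5))*G = (102 - 3)*86 = 99*86 = 8514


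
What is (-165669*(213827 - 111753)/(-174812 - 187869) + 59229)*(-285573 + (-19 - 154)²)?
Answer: -9814615540438020/362681 ≈ -2.7061e+10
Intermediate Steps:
(-165669*(213827 - 111753)/(-174812 - 187869) + 59229)*(-285573 + (-19 - 154)²) = (-165669/((-362681/102074)) + 59229)*(-285573 + (-173)²) = (-165669/((-362681*1/102074)) + 59229)*(-285573 + 29929) = (-165669/(-362681/102074) + 59229)*(-255644) = (-165669*(-102074/362681) + 59229)*(-255644) = (16910497506/362681 + 59229)*(-255644) = (38391730455/362681)*(-255644) = -9814615540438020/362681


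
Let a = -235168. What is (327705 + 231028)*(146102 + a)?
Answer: -49764113378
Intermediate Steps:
(327705 + 231028)*(146102 + a) = (327705 + 231028)*(146102 - 235168) = 558733*(-89066) = -49764113378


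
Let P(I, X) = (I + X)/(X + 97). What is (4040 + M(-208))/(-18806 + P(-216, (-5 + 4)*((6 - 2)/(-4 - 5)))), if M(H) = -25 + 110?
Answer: -3617625/16494802 ≈ -0.21932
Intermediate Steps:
P(I, X) = (I + X)/(97 + X)
M(H) = 85
(4040 + M(-208))/(-18806 + P(-216, (-5 + 4)*((6 - 2)/(-4 - 5)))) = (4040 + 85)/(-18806 + (-216 + (-5 + 4)*((6 - 2)/(-4 - 5)))/(97 + (-5 + 4)*((6 - 2)/(-4 - 5)))) = 4125/(-18806 + (-216 - 4/(-9))/(97 - 4/(-9))) = 4125/(-18806 + (-216 - 4*(-1)/9)/(97 - 4*(-1)/9)) = 4125/(-18806 + (-216 - 1*(-4/9))/(97 - 1*(-4/9))) = 4125/(-18806 + (-216 + 4/9)/(97 + 4/9)) = 4125/(-18806 - 1940/9/(877/9)) = 4125/(-18806 + (9/877)*(-1940/9)) = 4125/(-18806 - 1940/877) = 4125/(-16494802/877) = 4125*(-877/16494802) = -3617625/16494802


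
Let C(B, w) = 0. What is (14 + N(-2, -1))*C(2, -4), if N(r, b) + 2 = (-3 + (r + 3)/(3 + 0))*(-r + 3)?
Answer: 0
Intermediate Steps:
N(r, b) = -2 + (-2 + r/3)*(3 - r) (N(r, b) = -2 + (-3 + (r + 3)/(3 + 0))*(-r + 3) = -2 + (-3 + (3 + r)/3)*(3 - r) = -2 + (-3 + (3 + r)*(⅓))*(3 - r) = -2 + (-3 + (1 + r/3))*(3 - r) = -2 + (-2 + r/3)*(3 - r))
(14 + N(-2, -1))*C(2, -4) = (14 + (-8 + 3*(-2) - ⅓*(-2)²))*0 = (14 + (-8 - 6 - ⅓*4))*0 = (14 + (-8 - 6 - 4/3))*0 = (14 - 46/3)*0 = -4/3*0 = 0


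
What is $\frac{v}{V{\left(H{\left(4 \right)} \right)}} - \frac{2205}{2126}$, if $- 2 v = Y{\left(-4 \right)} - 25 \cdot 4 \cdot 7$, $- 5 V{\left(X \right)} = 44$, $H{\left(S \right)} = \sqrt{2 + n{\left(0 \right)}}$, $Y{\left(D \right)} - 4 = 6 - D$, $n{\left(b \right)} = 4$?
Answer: $- \frac{1871555}{46772} \approx -40.014$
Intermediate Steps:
$Y{\left(D \right)} = 10 - D$ ($Y{\left(D \right)} = 4 - \left(-6 + D\right) = 10 - D$)
$H{\left(S \right)} = \sqrt{6}$ ($H{\left(S \right)} = \sqrt{2 + 4} = \sqrt{6}$)
$V{\left(X \right)} = - \frac{44}{5}$ ($V{\left(X \right)} = \left(- \frac{1}{5}\right) 44 = - \frac{44}{5}$)
$v = 343$ ($v = - \frac{\left(10 - -4\right) - 25 \cdot 4 \cdot 7}{2} = - \frac{\left(10 + 4\right) - 700}{2} = - \frac{14 - 700}{2} = \left(- \frac{1}{2}\right) \left(-686\right) = 343$)
$\frac{v}{V{\left(H{\left(4 \right)} \right)}} - \frac{2205}{2126} = \frac{343}{- \frac{44}{5}} - \frac{2205}{2126} = 343 \left(- \frac{5}{44}\right) - \frac{2205}{2126} = - \frac{1715}{44} - \frac{2205}{2126} = - \frac{1871555}{46772}$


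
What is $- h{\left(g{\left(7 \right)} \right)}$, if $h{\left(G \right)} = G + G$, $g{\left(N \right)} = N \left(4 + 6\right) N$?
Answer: $-980$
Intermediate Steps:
$g{\left(N \right)} = 10 N^{2}$ ($g{\left(N \right)} = N 10 N = 10 N N = 10 N^{2}$)
$h{\left(G \right)} = 2 G$
$- h{\left(g{\left(7 \right)} \right)} = - 2 \cdot 10 \cdot 7^{2} = - 2 \cdot 10 \cdot 49 = - 2 \cdot 490 = \left(-1\right) 980 = -980$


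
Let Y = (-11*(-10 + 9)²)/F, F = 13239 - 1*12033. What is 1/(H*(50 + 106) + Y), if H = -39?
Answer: -1206/7337315 ≈ -0.00016437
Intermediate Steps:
F = 1206 (F = 13239 - 12033 = 1206)
Y = -11/1206 (Y = -11*(-10 + 9)²/1206 = -11*(-1)²*(1/1206) = -11*1*(1/1206) = -11*1/1206 = -11/1206 ≈ -0.0091211)
1/(H*(50 + 106) + Y) = 1/(-39*(50 + 106) - 11/1206) = 1/(-39*156 - 11/1206) = 1/(-6084 - 11/1206) = 1/(-7337315/1206) = -1206/7337315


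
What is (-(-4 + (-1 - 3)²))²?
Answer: 144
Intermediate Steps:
(-(-4 + (-1 - 3)²))² = (-(-4 + (-4)²))² = (-(-4 + 16))² = (-1*12)² = (-12)² = 144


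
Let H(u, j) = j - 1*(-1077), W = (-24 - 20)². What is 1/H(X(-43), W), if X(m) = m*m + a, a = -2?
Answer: 1/3013 ≈ 0.00033189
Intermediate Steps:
X(m) = -2 + m² (X(m) = m*m - 2 = m² - 2 = -2 + m²)
W = 1936 (W = (-44)² = 1936)
H(u, j) = 1077 + j (H(u, j) = j + 1077 = 1077 + j)
1/H(X(-43), W) = 1/(1077 + 1936) = 1/3013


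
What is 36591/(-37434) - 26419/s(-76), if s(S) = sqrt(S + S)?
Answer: -12197/12478 + 26419*I*sqrt(38)/76 ≈ -0.97748 + 2142.9*I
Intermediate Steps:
s(S) = sqrt(2)*sqrt(S) (s(S) = sqrt(2*S) = sqrt(2)*sqrt(S))
36591/(-37434) - 26419/s(-76) = 36591/(-37434) - 26419*(-I*sqrt(38)/76) = 36591*(-1/37434) - 26419*(-I*sqrt(38)/76) = -12197/12478 - 26419*(-I*sqrt(38)/76) = -12197/12478 - (-26419)*I*sqrt(38)/76 = -12197/12478 + 26419*I*sqrt(38)/76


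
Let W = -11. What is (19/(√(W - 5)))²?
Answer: -361/16 ≈ -22.563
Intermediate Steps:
(19/(√(W - 5)))² = (19/(√(-11 - 5)))² = (19/(√(-16)))² = (19/((4*I)))² = (19*(-I/4))² = (-19*I/4)² = -361/16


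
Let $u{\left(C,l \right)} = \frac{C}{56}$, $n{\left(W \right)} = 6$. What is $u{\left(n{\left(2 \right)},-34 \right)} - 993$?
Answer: $- \frac{27801}{28} \approx -992.89$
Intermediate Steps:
$u{\left(C,l \right)} = \frac{C}{56}$ ($u{\left(C,l \right)} = C \frac{1}{56} = \frac{C}{56}$)
$u{\left(n{\left(2 \right)},-34 \right)} - 993 = \frac{1}{56} \cdot 6 - 993 = \frac{3}{28} - 993 = - \frac{27801}{28}$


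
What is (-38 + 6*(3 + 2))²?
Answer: 64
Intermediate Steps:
(-38 + 6*(3 + 2))² = (-38 + 6*5)² = (-38 + 30)² = (-8)² = 64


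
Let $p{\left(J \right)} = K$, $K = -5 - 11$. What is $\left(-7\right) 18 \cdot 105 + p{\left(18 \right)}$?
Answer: $-13246$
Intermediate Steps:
$K = -16$ ($K = -5 - 11 = -16$)
$p{\left(J \right)} = -16$
$\left(-7\right) 18 \cdot 105 + p{\left(18 \right)} = \left(-7\right) 18 \cdot 105 - 16 = \left(-126\right) 105 - 16 = -13230 - 16 = -13246$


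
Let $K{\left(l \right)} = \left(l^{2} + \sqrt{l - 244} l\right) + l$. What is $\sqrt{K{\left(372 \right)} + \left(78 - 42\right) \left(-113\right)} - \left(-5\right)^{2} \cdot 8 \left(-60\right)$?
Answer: $12000 + 4 \sqrt{8418 + 186 \sqrt{2}} \approx 12373.0$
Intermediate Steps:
$K{\left(l \right)} = l + l^{2} + l \sqrt{-244 + l}$ ($K{\left(l \right)} = \left(l^{2} + \sqrt{-244 + l} l\right) + l = \left(l^{2} + l \sqrt{-244 + l}\right) + l = l + l^{2} + l \sqrt{-244 + l}$)
$\sqrt{K{\left(372 \right)} + \left(78 - 42\right) \left(-113\right)} - \left(-5\right)^{2} \cdot 8 \left(-60\right) = \sqrt{372 \left(1 + 372 + \sqrt{-244 + 372}\right) + \left(78 - 42\right) \left(-113\right)} - \left(-5\right)^{2} \cdot 8 \left(-60\right) = \sqrt{372 \left(1 + 372 + \sqrt{128}\right) + 36 \left(-113\right)} - 25 \cdot 8 \left(-60\right) = \sqrt{372 \left(1 + 372 + 8 \sqrt{2}\right) - 4068} - 200 \left(-60\right) = \sqrt{372 \left(373 + 8 \sqrt{2}\right) - 4068} - -12000 = \sqrt{\left(138756 + 2976 \sqrt{2}\right) - 4068} + 12000 = \sqrt{134688 + 2976 \sqrt{2}} + 12000 = 12000 + \sqrt{134688 + 2976 \sqrt{2}}$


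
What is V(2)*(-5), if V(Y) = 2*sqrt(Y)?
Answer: -10*sqrt(2) ≈ -14.142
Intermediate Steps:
V(2)*(-5) = (2*sqrt(2))*(-5) = -10*sqrt(2)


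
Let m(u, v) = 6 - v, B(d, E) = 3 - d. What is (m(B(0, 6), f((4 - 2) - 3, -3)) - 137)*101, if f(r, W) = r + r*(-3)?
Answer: -13433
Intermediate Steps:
f(r, W) = -2*r (f(r, W) = r - 3*r = -2*r)
(m(B(0, 6), f((4 - 2) - 3, -3)) - 137)*101 = ((6 - (-2)*((4 - 2) - 3)) - 137)*101 = ((6 - (-2)*(2 - 3)) - 137)*101 = ((6 - (-2)*(-1)) - 137)*101 = ((6 - 1*2) - 137)*101 = ((6 - 2) - 137)*101 = (4 - 137)*101 = -133*101 = -13433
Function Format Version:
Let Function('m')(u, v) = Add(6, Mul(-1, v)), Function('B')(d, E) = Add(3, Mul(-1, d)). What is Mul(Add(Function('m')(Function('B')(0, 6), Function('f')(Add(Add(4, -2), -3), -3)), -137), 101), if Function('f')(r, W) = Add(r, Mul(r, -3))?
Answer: -13433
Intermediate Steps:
Function('f')(r, W) = Mul(-2, r) (Function('f')(r, W) = Add(r, Mul(-3, r)) = Mul(-2, r))
Mul(Add(Function('m')(Function('B')(0, 6), Function('f')(Add(Add(4, -2), -3), -3)), -137), 101) = Mul(Add(Add(6, Mul(-1, Mul(-2, Add(Add(4, -2), -3)))), -137), 101) = Mul(Add(Add(6, Mul(-1, Mul(-2, Add(2, -3)))), -137), 101) = Mul(Add(Add(6, Mul(-1, Mul(-2, -1))), -137), 101) = Mul(Add(Add(6, Mul(-1, 2)), -137), 101) = Mul(Add(Add(6, -2), -137), 101) = Mul(Add(4, -137), 101) = Mul(-133, 101) = -13433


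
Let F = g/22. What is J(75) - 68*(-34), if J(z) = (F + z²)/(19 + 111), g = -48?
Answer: 3368011/1430 ≈ 2355.3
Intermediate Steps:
F = -24/11 (F = -48/22 = -48*1/22 = -24/11 ≈ -2.1818)
J(z) = -12/715 + z²/130 (J(z) = (-24/11 + z²)/(19 + 111) = (-24/11 + z²)/130 = (-24/11 + z²)*(1/130) = -12/715 + z²/130)
J(75) - 68*(-34) = (-12/715 + (1/130)*75²) - 68*(-34) = (-12/715 + (1/130)*5625) - 1*(-2312) = (-12/715 + 1125/26) + 2312 = 61851/1430 + 2312 = 3368011/1430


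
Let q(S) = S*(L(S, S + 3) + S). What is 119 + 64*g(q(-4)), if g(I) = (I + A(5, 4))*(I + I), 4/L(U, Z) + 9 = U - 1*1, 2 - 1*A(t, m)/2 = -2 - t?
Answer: 3784391/49 ≈ 77233.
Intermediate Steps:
A(t, m) = 8 + 2*t (A(t, m) = 4 - 2*(-2 - t) = 4 + (4 + 2*t) = 8 + 2*t)
L(U, Z) = 4/(-10 + U) (L(U, Z) = 4/(-9 + (U - 1*1)) = 4/(-9 + (U - 1)) = 4/(-9 + (-1 + U)) = 4/(-10 + U))
q(S) = S*(S + 4/(-10 + S)) (q(S) = S*(4/(-10 + S) + S) = S*(S + 4/(-10 + S)))
g(I) = 2*I*(18 + I) (g(I) = (I + (8 + 2*5))*(I + I) = (I + (8 + 10))*(2*I) = (I + 18)*(2*I) = (18 + I)*(2*I) = 2*I*(18 + I))
119 + 64*g(q(-4)) = 119 + 64*(2*(-4*(4 - 4*(-10 - 4))/(-10 - 4))*(18 - 4*(4 - 4*(-10 - 4))/(-10 - 4))) = 119 + 64*(2*(-4*(4 - 4*(-14))/(-14))*(18 - 4*(4 - 4*(-14))/(-14))) = 119 + 64*(2*(-4*(-1/14)*(4 + 56))*(18 - 4*(-1/14)*(4 + 56))) = 119 + 64*(2*(-4*(-1/14)*60)*(18 - 4*(-1/14)*60)) = 119 + 64*(2*(120/7)*(18 + 120/7)) = 119 + 64*(2*(120/7)*(246/7)) = 119 + 64*(59040/49) = 119 + 3778560/49 = 3784391/49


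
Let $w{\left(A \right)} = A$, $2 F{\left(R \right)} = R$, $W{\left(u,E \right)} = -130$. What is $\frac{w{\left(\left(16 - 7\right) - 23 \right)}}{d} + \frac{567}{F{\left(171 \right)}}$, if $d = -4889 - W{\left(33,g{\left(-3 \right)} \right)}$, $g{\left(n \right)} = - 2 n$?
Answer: $\frac{599900}{90421} \approx 6.6345$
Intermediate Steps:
$F{\left(R \right)} = \frac{R}{2}$
$d = -4759$ ($d = -4889 - -130 = -4889 + 130 = -4759$)
$\frac{w{\left(\left(16 - 7\right) - 23 \right)}}{d} + \frac{567}{F{\left(171 \right)}} = \frac{\left(16 - 7\right) - 23}{-4759} + \frac{567}{\frac{1}{2} \cdot 171} = \left(9 - 23\right) \left(- \frac{1}{4759}\right) + \frac{567}{\frac{171}{2}} = \left(-14\right) \left(- \frac{1}{4759}\right) + 567 \cdot \frac{2}{171} = \frac{14}{4759} + \frac{126}{19} = \frac{599900}{90421}$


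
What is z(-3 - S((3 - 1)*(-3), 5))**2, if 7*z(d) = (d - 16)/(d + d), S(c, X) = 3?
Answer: 121/1764 ≈ 0.068594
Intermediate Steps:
z(d) = (-16 + d)/(14*d) (z(d) = ((d - 16)/(d + d))/7 = ((-16 + d)/((2*d)))/7 = ((-16 + d)*(1/(2*d)))/7 = ((-16 + d)/(2*d))/7 = (-16 + d)/(14*d))
z(-3 - S((3 - 1)*(-3), 5))**2 = ((-16 + (-3 - 1*3))/(14*(-3 - 1*3)))**2 = ((-16 + (-3 - 3))/(14*(-3 - 3)))**2 = ((1/14)*(-16 - 6)/(-6))**2 = ((1/14)*(-1/6)*(-22))**2 = (11/42)**2 = 121/1764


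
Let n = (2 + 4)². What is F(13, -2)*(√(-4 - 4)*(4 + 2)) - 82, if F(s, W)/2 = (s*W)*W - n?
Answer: -82 + 384*I*√2 ≈ -82.0 + 543.06*I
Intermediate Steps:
n = 36 (n = 6² = 36)
F(s, W) = -72 + 2*s*W² (F(s, W) = 2*((s*W)*W - 1*36) = 2*((W*s)*W - 36) = 2*(s*W² - 36) = 2*(-36 + s*W²) = -72 + 2*s*W²)
F(13, -2)*(√(-4 - 4)*(4 + 2)) - 82 = (-72 + 2*13*(-2)²)*(√(-4 - 4)*(4 + 2)) - 82 = (-72 + 2*13*4)*(√(-8)*6) - 82 = (-72 + 104)*((2*I*√2)*6) - 82 = 32*(12*I*√2) - 82 = 384*I*√2 - 82 = -82 + 384*I*√2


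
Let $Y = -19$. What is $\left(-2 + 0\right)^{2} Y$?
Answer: $-76$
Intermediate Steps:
$\left(-2 + 0\right)^{2} Y = \left(-2 + 0\right)^{2} \left(-19\right) = \left(-2\right)^{2} \left(-19\right) = 4 \left(-19\right) = -76$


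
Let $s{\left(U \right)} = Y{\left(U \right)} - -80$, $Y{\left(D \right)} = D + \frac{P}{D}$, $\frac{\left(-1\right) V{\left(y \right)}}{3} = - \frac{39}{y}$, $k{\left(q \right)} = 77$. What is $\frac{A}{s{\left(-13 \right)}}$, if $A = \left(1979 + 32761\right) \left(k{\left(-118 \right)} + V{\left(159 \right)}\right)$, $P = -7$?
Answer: $\frac{930337200}{23267} \approx 39985.0$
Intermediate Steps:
$V{\left(y \right)} = \frac{117}{y}$ ($V{\left(y \right)} = - 3 \left(- \frac{39}{y}\right) = \frac{117}{y}$)
$A = \frac{143128800}{53}$ ($A = \left(1979 + 32761\right) \left(77 + \frac{117}{159}\right) = 34740 \left(77 + 117 \cdot \frac{1}{159}\right) = 34740 \left(77 + \frac{39}{53}\right) = 34740 \cdot \frac{4120}{53} = \frac{143128800}{53} \approx 2.7005 \cdot 10^{6}$)
$Y{\left(D \right)} = D - \frac{7}{D}$
$s{\left(U \right)} = 80 + U - \frac{7}{U}$ ($s{\left(U \right)} = \left(U - \frac{7}{U}\right) - -80 = \left(U - \frac{7}{U}\right) + 80 = 80 + U - \frac{7}{U}$)
$\frac{A}{s{\left(-13 \right)}} = \frac{143128800}{53 \left(80 - 13 - \frac{7}{-13}\right)} = \frac{143128800}{53 \left(80 - 13 - - \frac{7}{13}\right)} = \frac{143128800}{53 \left(80 - 13 + \frac{7}{13}\right)} = \frac{143128800}{53 \cdot \frac{878}{13}} = \frac{143128800}{53} \cdot \frac{13}{878} = \frac{930337200}{23267}$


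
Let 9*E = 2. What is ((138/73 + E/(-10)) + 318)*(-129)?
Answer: -45182981/1095 ≈ -41263.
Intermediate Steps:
E = 2/9 (E = (⅑)*2 = 2/9 ≈ 0.22222)
((138/73 + E/(-10)) + 318)*(-129) = ((138/73 + (2/9)/(-10)) + 318)*(-129) = ((138*(1/73) + (2/9)*(-⅒)) + 318)*(-129) = ((138/73 - 1/45) + 318)*(-129) = (6137/3285 + 318)*(-129) = (1050767/3285)*(-129) = -45182981/1095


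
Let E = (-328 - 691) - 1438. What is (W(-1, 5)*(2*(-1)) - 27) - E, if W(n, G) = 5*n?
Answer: 2440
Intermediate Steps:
E = -2457 (E = -1019 - 1438 = -2457)
(W(-1, 5)*(2*(-1)) - 27) - E = ((5*(-1))*(2*(-1)) - 27) - 1*(-2457) = (-5*(-2) - 27) + 2457 = (10 - 27) + 2457 = -17 + 2457 = 2440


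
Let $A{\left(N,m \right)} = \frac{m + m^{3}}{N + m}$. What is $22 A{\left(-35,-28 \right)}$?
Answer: $\frac{69080}{9} \approx 7675.6$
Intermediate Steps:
$A{\left(N,m \right)} = \frac{m + m^{3}}{N + m}$
$22 A{\left(-35,-28 \right)} = 22 \frac{-28 + \left(-28\right)^{3}}{-35 - 28} = 22 \frac{-28 - 21952}{-63} = 22 \left(\left(- \frac{1}{63}\right) \left(-21980\right)\right) = 22 \cdot \frac{3140}{9} = \frac{69080}{9}$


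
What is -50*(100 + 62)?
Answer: -8100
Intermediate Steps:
-50*(100 + 62) = -50*162 = -8100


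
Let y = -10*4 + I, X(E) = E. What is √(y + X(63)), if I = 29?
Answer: 2*√13 ≈ 7.2111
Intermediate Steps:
y = -11 (y = -10*4 + 29 = -40 + 29 = -11)
√(y + X(63)) = √(-11 + 63) = √52 = 2*√13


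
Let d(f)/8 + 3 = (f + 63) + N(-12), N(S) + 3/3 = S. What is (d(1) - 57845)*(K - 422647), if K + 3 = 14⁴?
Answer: 22078469874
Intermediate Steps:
N(S) = -1 + S
K = 38413 (K = -3 + 14⁴ = -3 + 38416 = 38413)
d(f) = 376 + 8*f (d(f) = -24 + 8*((f + 63) + (-1 - 12)) = -24 + 8*((63 + f) - 13) = -24 + 8*(50 + f) = -24 + (400 + 8*f) = 376 + 8*f)
(d(1) - 57845)*(K - 422647) = ((376 + 8*1) - 57845)*(38413 - 422647) = ((376 + 8) - 57845)*(-384234) = (384 - 57845)*(-384234) = -57461*(-384234) = 22078469874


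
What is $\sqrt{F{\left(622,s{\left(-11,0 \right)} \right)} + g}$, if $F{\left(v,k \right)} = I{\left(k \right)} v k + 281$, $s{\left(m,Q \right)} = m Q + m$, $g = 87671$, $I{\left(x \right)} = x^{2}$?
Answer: $i \sqrt{739930} \approx 860.19 i$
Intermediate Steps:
$s{\left(m,Q \right)} = m + Q m$ ($s{\left(m,Q \right)} = Q m + m = m + Q m$)
$F{\left(v,k \right)} = 281 + v k^{3}$ ($F{\left(v,k \right)} = k^{2} v k + 281 = v k^{2} k + 281 = v k^{3} + 281 = 281 + v k^{3}$)
$\sqrt{F{\left(622,s{\left(-11,0 \right)} \right)} + g} = \sqrt{\left(281 + 622 \left(- 11 \left(1 + 0\right)\right)^{3}\right) + 87671} = \sqrt{\left(281 + 622 \left(\left(-11\right) 1\right)^{3}\right) + 87671} = \sqrt{\left(281 + 622 \left(-11\right)^{3}\right) + 87671} = \sqrt{\left(281 + 622 \left(-1331\right)\right) + 87671} = \sqrt{\left(281 - 827882\right) + 87671} = \sqrt{-827601 + 87671} = \sqrt{-739930} = i \sqrt{739930}$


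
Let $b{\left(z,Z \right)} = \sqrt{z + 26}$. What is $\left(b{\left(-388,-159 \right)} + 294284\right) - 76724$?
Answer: $217560 + i \sqrt{362} \approx 2.1756 \cdot 10^{5} + 19.026 i$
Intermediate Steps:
$b{\left(z,Z \right)} = \sqrt{26 + z}$
$\left(b{\left(-388,-159 \right)} + 294284\right) - 76724 = \left(\sqrt{26 - 388} + 294284\right) - 76724 = \left(\sqrt{-362} + 294284\right) - 76724 = \left(i \sqrt{362} + 294284\right) - 76724 = \left(294284 + i \sqrt{362}\right) - 76724 = 217560 + i \sqrt{362}$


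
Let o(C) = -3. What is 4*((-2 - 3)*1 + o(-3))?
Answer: -32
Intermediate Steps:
4*((-2 - 3)*1 + o(-3)) = 4*((-2 - 3)*1 - 3) = 4*(-5*1 - 3) = 4*(-5 - 3) = 4*(-8) = -32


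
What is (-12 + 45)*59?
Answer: 1947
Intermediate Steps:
(-12 + 45)*59 = 33*59 = 1947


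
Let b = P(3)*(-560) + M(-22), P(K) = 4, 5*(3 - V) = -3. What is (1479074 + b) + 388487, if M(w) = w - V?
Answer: 9326477/5 ≈ 1.8653e+6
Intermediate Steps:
V = 18/5 (V = 3 - ⅕*(-3) = 3 + ⅗ = 18/5 ≈ 3.6000)
M(w) = -18/5 + w (M(w) = w - 1*18/5 = w - 18/5 = -18/5 + w)
b = -11328/5 (b = 4*(-560) + (-18/5 - 22) = -2240 - 128/5 = -11328/5 ≈ -2265.6)
(1479074 + b) + 388487 = (1479074 - 11328/5) + 388487 = 7384042/5 + 388487 = 9326477/5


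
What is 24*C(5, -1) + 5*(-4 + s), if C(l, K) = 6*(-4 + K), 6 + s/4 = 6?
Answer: -740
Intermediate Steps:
s = 0 (s = -24 + 4*6 = -24 + 24 = 0)
C(l, K) = -24 + 6*K
24*C(5, -1) + 5*(-4 + s) = 24*(-24 + 6*(-1)) + 5*(-4 + 0) = 24*(-24 - 6) + 5*(-4) = 24*(-30) - 20 = -720 - 20 = -740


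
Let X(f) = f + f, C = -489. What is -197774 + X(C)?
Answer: -198752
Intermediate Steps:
X(f) = 2*f
-197774 + X(C) = -197774 + 2*(-489) = -197774 - 978 = -198752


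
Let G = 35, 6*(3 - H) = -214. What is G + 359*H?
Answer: 41749/3 ≈ 13916.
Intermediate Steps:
H = 116/3 (H = 3 - 1/6*(-214) = 3 + 107/3 = 116/3 ≈ 38.667)
G + 359*H = 35 + 359*(116/3) = 35 + 41644/3 = 41749/3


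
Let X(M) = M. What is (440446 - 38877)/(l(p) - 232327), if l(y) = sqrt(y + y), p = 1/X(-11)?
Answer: -1026248531693/593734184221 - 401569*I*sqrt(22)/593734184221 ≈ -1.7285 - 3.1723e-6*I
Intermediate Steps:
p = -1/11 (p = 1/(-11) = -1/11 ≈ -0.090909)
l(y) = sqrt(2)*sqrt(y) (l(y) = sqrt(2*y) = sqrt(2)*sqrt(y))
(440446 - 38877)/(l(p) - 232327) = (440446 - 38877)/(sqrt(2)*sqrt(-1/11) - 232327) = 401569/(sqrt(2)*(I*sqrt(11)/11) - 232327) = 401569/(I*sqrt(22)/11 - 232327) = 401569/(-232327 + I*sqrt(22)/11)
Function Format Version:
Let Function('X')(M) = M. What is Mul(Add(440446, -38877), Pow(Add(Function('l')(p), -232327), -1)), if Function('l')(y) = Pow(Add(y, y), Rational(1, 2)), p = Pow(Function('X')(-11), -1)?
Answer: Add(Rational(-1026248531693, 593734184221), Mul(Rational(-401569, 593734184221), I, Pow(22, Rational(1, 2)))) ≈ Add(-1.7285, Mul(-3.1723e-6, I))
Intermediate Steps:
p = Rational(-1, 11) (p = Pow(-11, -1) = Rational(-1, 11) ≈ -0.090909)
Function('l')(y) = Mul(Pow(2, Rational(1, 2)), Pow(y, Rational(1, 2))) (Function('l')(y) = Pow(Mul(2, y), Rational(1, 2)) = Mul(Pow(2, Rational(1, 2)), Pow(y, Rational(1, 2))))
Mul(Add(440446, -38877), Pow(Add(Function('l')(p), -232327), -1)) = Mul(Add(440446, -38877), Pow(Add(Mul(Pow(2, Rational(1, 2)), Pow(Rational(-1, 11), Rational(1, 2))), -232327), -1)) = Mul(401569, Pow(Add(Mul(Pow(2, Rational(1, 2)), Mul(Rational(1, 11), I, Pow(11, Rational(1, 2)))), -232327), -1)) = Mul(401569, Pow(Add(Mul(Rational(1, 11), I, Pow(22, Rational(1, 2))), -232327), -1)) = Mul(401569, Pow(Add(-232327, Mul(Rational(1, 11), I, Pow(22, Rational(1, 2)))), -1))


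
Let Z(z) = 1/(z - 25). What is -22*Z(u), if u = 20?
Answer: 22/5 ≈ 4.4000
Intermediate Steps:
Z(z) = 1/(-25 + z)
-22*Z(u) = -22/(-25 + 20) = -22/(-5) = -22*(-⅕) = 22/5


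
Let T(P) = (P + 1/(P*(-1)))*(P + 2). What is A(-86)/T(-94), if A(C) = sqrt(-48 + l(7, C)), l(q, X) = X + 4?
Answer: 47*I*sqrt(130)/406410 ≈ 0.0013186*I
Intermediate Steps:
l(q, X) = 4 + X
A(C) = sqrt(-44 + C) (A(C) = sqrt(-48 + (4 + C)) = sqrt(-44 + C))
T(P) = (2 + P)*(P - 1/P) (T(P) = (P + 1/(-P))*(2 + P) = (P - 1/P)*(2 + P) = (2 + P)*(P - 1/P))
A(-86)/T(-94) = sqrt(-44 - 86)/(-1 + (-94)**2 - 2/(-94) + 2*(-94)) = sqrt(-130)/(-1 + 8836 - 2*(-1/94) - 188) = (I*sqrt(130))/(-1 + 8836 + 1/47 - 188) = (I*sqrt(130))/(406410/47) = (I*sqrt(130))*(47/406410) = 47*I*sqrt(130)/406410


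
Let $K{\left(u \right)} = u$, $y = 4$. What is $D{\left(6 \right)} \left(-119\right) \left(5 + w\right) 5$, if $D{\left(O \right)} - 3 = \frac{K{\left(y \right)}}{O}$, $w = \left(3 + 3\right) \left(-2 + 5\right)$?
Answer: $- \frac{150535}{3} \approx -50178.0$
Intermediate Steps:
$w = 18$ ($w = 6 \cdot 3 = 18$)
$D{\left(O \right)} = 3 + \frac{4}{O}$
$D{\left(6 \right)} \left(-119\right) \left(5 + w\right) 5 = \left(3 + \frac{4}{6}\right) \left(-119\right) \left(5 + 18\right) 5 = \left(3 + 4 \cdot \frac{1}{6}\right) \left(-119\right) 23 \cdot 5 = \left(3 + \frac{2}{3}\right) \left(-119\right) 115 = \frac{11}{3} \left(-119\right) 115 = \left(- \frac{1309}{3}\right) 115 = - \frac{150535}{3}$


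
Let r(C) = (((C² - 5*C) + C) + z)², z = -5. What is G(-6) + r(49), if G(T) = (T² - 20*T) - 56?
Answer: 4840100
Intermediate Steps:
G(T) = -56 + T² - 20*T
r(C) = (-5 + C² - 4*C)² (r(C) = (((C² - 5*C) + C) - 5)² = ((C² - 4*C) - 5)² = (-5 + C² - 4*C)²)
G(-6) + r(49) = (-56 + (-6)² - 20*(-6)) + (5 - 1*49² + 4*49)² = (-56 + 36 + 120) + (5 - 1*2401 + 196)² = 100 + (5 - 2401 + 196)² = 100 + (-2200)² = 100 + 4840000 = 4840100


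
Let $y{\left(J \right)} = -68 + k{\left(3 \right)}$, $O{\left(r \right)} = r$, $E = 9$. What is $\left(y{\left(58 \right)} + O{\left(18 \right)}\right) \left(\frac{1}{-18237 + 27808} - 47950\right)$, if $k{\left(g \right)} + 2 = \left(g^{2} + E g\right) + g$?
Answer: $\frac{5966082837}{9571} \approx 6.2335 \cdot 10^{5}$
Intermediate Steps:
$k{\left(g \right)} = -2 + g^{2} + 10 g$ ($k{\left(g \right)} = -2 + \left(\left(g^{2} + 9 g\right) + g\right) = -2 + \left(g^{2} + 10 g\right) = -2 + g^{2} + 10 g$)
$y{\left(J \right)} = -31$ ($y{\left(J \right)} = -68 + \left(-2 + 3^{2} + 10 \cdot 3\right) = -68 + \left(-2 + 9 + 30\right) = -68 + 37 = -31$)
$\left(y{\left(58 \right)} + O{\left(18 \right)}\right) \left(\frac{1}{-18237 + 27808} - 47950\right) = \left(-31 + 18\right) \left(\frac{1}{-18237 + 27808} - 47950\right) = - 13 \left(\frac{1}{9571} - 47950\right) = \left(-13\right) \left(- \frac{458929449}{9571}\right) = \frac{5966082837}{9571}$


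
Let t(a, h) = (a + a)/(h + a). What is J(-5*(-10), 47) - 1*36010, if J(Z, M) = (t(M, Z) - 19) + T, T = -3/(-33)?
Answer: -38441812/1067 ≈ -36028.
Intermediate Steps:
T = 1/11 (T = -3*(-1/33) = 1/11 ≈ 0.090909)
t(a, h) = 2*a/(a + h) (t(a, h) = (2*a)/(a + h) = 2*a/(a + h))
J(Z, M) = -208/11 + 2*M/(M + Z) (J(Z, M) = (2*M/(M + Z) - 19) + 1/11 = (-19 + 2*M/(M + Z)) + 1/11 = -208/11 + 2*M/(M + Z))
J(-5*(-10), 47) - 1*36010 = 2*(-(-520)*(-10) - 93*47)/(11*(47 - 5*(-10))) - 1*36010 = 2*(-104*50 - 4371)/(11*(47 + 50)) - 36010 = (2/11)*(-5200 - 4371)/97 - 36010 = (2/11)*(1/97)*(-9571) - 36010 = -19142/1067 - 36010 = -38441812/1067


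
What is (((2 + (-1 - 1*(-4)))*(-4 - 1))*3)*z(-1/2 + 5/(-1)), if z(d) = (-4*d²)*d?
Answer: -99825/2 ≈ -49913.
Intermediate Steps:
z(d) = -4*d³
(((2 + (-1 - 1*(-4)))*(-4 - 1))*3)*z(-1/2 + 5/(-1)) = (((2 + (-1 - 1*(-4)))*(-4 - 1))*3)*(-4*(-1/2 + 5/(-1))³) = (((2 + (-1 + 4))*(-5))*3)*(-4*(-1*½ + 5*(-1))³) = (((2 + 3)*(-5))*3)*(-4*(-½ - 5)³) = ((5*(-5))*3)*(-4*(-11/2)³) = (-25*3)*(-4*(-1331/8)) = -75*1331/2 = -99825/2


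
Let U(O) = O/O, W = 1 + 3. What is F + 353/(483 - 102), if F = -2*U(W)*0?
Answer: 353/381 ≈ 0.92651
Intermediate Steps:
W = 4
U(O) = 1
F = 0 (F = -2*1*0 = -2*0 = 0)
F + 353/(483 - 102) = 0 + 353/(483 - 102) = 0 + 353/381 = 353/381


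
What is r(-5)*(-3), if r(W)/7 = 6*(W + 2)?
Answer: 378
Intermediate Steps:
r(W) = 84 + 42*W (r(W) = 7*(6*(W + 2)) = 7*(6*(2 + W)) = 7*(12 + 6*W) = 84 + 42*W)
r(-5)*(-3) = (84 + 42*(-5))*(-3) = (84 - 210)*(-3) = -126*(-3) = 378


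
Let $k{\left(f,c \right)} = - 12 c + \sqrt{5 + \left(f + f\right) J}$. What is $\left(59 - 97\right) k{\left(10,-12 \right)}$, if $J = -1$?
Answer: $-5472 - 38 i \sqrt{15} \approx -5472.0 - 147.17 i$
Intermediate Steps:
$k{\left(f,c \right)} = \sqrt{5 - 2 f} - 12 c$ ($k{\left(f,c \right)} = - 12 c + \sqrt{5 + \left(f + f\right) \left(-1\right)} = - 12 c + \sqrt{5 + 2 f \left(-1\right)} = - 12 c + \sqrt{5 - 2 f} = \sqrt{5 - 2 f} - 12 c$)
$\left(59 - 97\right) k{\left(10,-12 \right)} = \left(59 - 97\right) \left(\sqrt{5 - 20} - -144\right) = - 38 \left(\sqrt{5 - 20} + 144\right) = - 38 \left(\sqrt{-15} + 144\right) = - 38 \left(i \sqrt{15} + 144\right) = - 38 \left(144 + i \sqrt{15}\right) = -5472 - 38 i \sqrt{15}$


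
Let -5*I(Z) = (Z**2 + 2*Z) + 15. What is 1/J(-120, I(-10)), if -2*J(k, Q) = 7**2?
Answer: -2/49 ≈ -0.040816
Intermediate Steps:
I(Z) = -3 - 2*Z/5 - Z**2/5 (I(Z) = -((Z**2 + 2*Z) + 15)/5 = -(15 + Z**2 + 2*Z)/5 = -3 - 2*Z/5 - Z**2/5)
J(k, Q) = -49/2 (J(k, Q) = -1/2*7**2 = -1/2*49 = -49/2)
1/J(-120, I(-10)) = 1/(-49/2) = -2/49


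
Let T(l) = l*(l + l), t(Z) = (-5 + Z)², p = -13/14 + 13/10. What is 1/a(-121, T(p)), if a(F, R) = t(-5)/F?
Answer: -121/100 ≈ -1.2100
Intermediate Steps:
p = 13/35 (p = -13*1/14 + 13*(⅒) = -13/14 + 13/10 = 13/35 ≈ 0.37143)
T(l) = 2*l² (T(l) = l*(2*l) = 2*l²)
a(F, R) = 100/F (a(F, R) = (-5 - 5)²/F = (-10)²/F = 100/F)
1/a(-121, T(p)) = 1/(100/(-121)) = 1/(100*(-1/121)) = 1/(-100/121) = -121/100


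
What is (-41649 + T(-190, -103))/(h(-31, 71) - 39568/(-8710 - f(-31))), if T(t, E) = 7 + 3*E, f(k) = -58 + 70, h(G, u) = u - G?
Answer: -182948311/464606 ≈ -393.77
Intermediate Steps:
f(k) = 12
(-41649 + T(-190, -103))/(h(-31, 71) - 39568/(-8710 - f(-31))) = (-41649 + (7 + 3*(-103)))/((71 - 1*(-31)) - 39568/(-8710 - 1*12)) = (-41649 + (7 - 309))/((71 + 31) - 39568/(-8710 - 12)) = (-41649 - 302)/(102 - 39568/(-8722)) = -41951/(102 - 39568*(-1/8722)) = -41951/(102 + 19784/4361) = -41951/464606/4361 = -41951*4361/464606 = -182948311/464606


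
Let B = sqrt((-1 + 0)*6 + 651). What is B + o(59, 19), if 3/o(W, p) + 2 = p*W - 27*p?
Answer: 1/202 + sqrt(645) ≈ 25.402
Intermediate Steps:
o(W, p) = 3/(-2 - 27*p + W*p) (o(W, p) = 3/(-2 + (p*W - 27*p)) = 3/(-2 + (W*p - 27*p)) = 3/(-2 + (-27*p + W*p)) = 3/(-2 - 27*p + W*p))
B = sqrt(645) (B = sqrt(-1*6 + 651) = sqrt(-6 + 651) = sqrt(645) ≈ 25.397)
B + o(59, 19) = sqrt(645) + 3/(-2 - 27*19 + 59*19) = sqrt(645) + 3/(-2 - 513 + 1121) = sqrt(645) + 3/606 = sqrt(645) + 3*(1/606) = sqrt(645) + 1/202 = 1/202 + sqrt(645)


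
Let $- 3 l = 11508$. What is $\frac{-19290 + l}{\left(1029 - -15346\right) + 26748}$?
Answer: $- \frac{23126}{43123} \approx -0.53628$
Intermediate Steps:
$l = -3836$ ($l = \left(- \frac{1}{3}\right) 11508 = -3836$)
$\frac{-19290 + l}{\left(1029 - -15346\right) + 26748} = \frac{-19290 - 3836}{\left(1029 - -15346\right) + 26748} = - \frac{23126}{\left(1029 + 15346\right) + 26748} = - \frac{23126}{16375 + 26748} = - \frac{23126}{43123}$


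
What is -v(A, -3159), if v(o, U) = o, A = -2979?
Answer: 2979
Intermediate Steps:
-v(A, -3159) = -1*(-2979) = 2979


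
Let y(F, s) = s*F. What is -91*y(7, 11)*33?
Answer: -231231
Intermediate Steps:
y(F, s) = F*s
-91*y(7, 11)*33 = -637*11*33 = -91*77*33 = -7007*33 = -231231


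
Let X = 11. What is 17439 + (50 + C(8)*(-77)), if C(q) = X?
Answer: 16642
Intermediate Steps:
C(q) = 11
17439 + (50 + C(8)*(-77)) = 17439 + (50 + 11*(-77)) = 17439 + (50 - 847) = 17439 - 797 = 16642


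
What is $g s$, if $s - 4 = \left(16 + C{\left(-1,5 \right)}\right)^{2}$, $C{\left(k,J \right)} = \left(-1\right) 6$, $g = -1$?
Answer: $-104$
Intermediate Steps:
$C{\left(k,J \right)} = -6$
$s = 104$ ($s = 4 + \left(16 - 6\right)^{2} = 4 + 10^{2} = 4 + 100 = 104$)
$g s = \left(-1\right) 104 = -104$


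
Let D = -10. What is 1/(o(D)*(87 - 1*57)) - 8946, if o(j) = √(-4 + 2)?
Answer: -8946 - I*√2/60 ≈ -8946.0 - 0.02357*I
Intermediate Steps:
o(j) = I*√2 (o(j) = √(-2) = I*√2)
1/(o(D)*(87 - 1*57)) - 8946 = 1/((I*√2)*(87 - 1*57)) - 8946 = 1/((I*√2)*(87 - 57)) - 8946 = 1/((I*√2)*30) - 8946 = 1/(30*I*√2) - 8946 = -I*√2/60 - 8946 = -8946 - I*√2/60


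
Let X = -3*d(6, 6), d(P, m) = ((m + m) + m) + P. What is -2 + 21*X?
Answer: -1514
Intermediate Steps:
d(P, m) = P + 3*m (d(P, m) = (2*m + m) + P = 3*m + P = P + 3*m)
X = -72 (X = -3*(6 + 3*6) = -3*(6 + 18) = -3*24 = -72)
-2 + 21*X = -2 + 21*(-72) = -2 - 1512 = -1514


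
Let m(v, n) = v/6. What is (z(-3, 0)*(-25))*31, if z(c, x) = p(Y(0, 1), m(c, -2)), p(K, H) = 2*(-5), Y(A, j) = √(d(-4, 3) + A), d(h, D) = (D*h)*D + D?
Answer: 7750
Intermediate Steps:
m(v, n) = v/6 (m(v, n) = v*(⅙) = v/6)
d(h, D) = D + h*D² (d(h, D) = h*D² + D = D + h*D²)
Y(A, j) = √(-33 + A) (Y(A, j) = √(3*(1 + 3*(-4)) + A) = √(3*(1 - 12) + A) = √(3*(-11) + A) = √(-33 + A))
p(K, H) = -10
z(c, x) = -10
(z(-3, 0)*(-25))*31 = -10*(-25)*31 = 250*31 = 7750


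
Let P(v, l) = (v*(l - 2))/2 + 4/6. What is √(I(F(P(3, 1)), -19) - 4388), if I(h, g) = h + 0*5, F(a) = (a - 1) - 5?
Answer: I*√158214/6 ≈ 66.294*I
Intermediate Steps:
P(v, l) = ⅔ + v*(-2 + l)/2 (P(v, l) = (v*(-2 + l))*(½) + 4*(⅙) = v*(-2 + l)/2 + ⅔ = ⅔ + v*(-2 + l)/2)
F(a) = -6 + a (F(a) = (-1 + a) - 5 = -6 + a)
I(h, g) = h (I(h, g) = h + 0 = h)
√(I(F(P(3, 1)), -19) - 4388) = √((-6 + (⅔ - 1*3 + (½)*1*3)) - 4388) = √((-6 + (⅔ - 3 + 3/2)) - 4388) = √((-6 - ⅚) - 4388) = √(-41/6 - 4388) = √(-26369/6) = I*√158214/6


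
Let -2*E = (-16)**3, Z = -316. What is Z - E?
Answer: -2364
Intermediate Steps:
E = 2048 (E = -1/2*(-16)**3 = -1/2*(-4096) = 2048)
Z - E = -316 - 1*2048 = -316 - 2048 = -2364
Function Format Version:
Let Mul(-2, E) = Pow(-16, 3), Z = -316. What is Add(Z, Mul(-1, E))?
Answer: -2364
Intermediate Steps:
E = 2048 (E = Mul(Rational(-1, 2), Pow(-16, 3)) = Mul(Rational(-1, 2), -4096) = 2048)
Add(Z, Mul(-1, E)) = Add(-316, Mul(-1, 2048)) = Add(-316, -2048) = -2364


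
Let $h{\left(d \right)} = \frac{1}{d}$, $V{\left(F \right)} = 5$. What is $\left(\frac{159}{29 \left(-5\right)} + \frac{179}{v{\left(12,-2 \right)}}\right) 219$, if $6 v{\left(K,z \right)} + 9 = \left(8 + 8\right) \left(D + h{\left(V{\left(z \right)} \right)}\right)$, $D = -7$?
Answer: $- \frac{191033919}{85405} \approx -2236.8$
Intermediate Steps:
$v{\left(K,z \right)} = - \frac{589}{30}$ ($v{\left(K,z \right)} = - \frac{3}{2} + \frac{\left(8 + 8\right) \left(-7 + \frac{1}{5}\right)}{6} = - \frac{3}{2} + \frac{16 \left(-7 + \frac{1}{5}\right)}{6} = - \frac{3}{2} + \frac{16 \left(- \frac{34}{5}\right)}{6} = - \frac{3}{2} + \frac{1}{6} \left(- \frac{544}{5}\right) = - \frac{3}{2} - \frac{272}{15} = - \frac{589}{30}$)
$\left(\frac{159}{29 \left(-5\right)} + \frac{179}{v{\left(12,-2 \right)}}\right) 219 = \left(\frac{159}{29 \left(-5\right)} + \frac{179}{- \frac{589}{30}}\right) 219 = \left(\frac{159}{-145} + 179 \left(- \frac{30}{589}\right)\right) 219 = \left(159 \left(- \frac{1}{145}\right) - \frac{5370}{589}\right) 219 = \left(- \frac{159}{145} - \frac{5370}{589}\right) 219 = \left(- \frac{872301}{85405}\right) 219 = - \frac{191033919}{85405}$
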